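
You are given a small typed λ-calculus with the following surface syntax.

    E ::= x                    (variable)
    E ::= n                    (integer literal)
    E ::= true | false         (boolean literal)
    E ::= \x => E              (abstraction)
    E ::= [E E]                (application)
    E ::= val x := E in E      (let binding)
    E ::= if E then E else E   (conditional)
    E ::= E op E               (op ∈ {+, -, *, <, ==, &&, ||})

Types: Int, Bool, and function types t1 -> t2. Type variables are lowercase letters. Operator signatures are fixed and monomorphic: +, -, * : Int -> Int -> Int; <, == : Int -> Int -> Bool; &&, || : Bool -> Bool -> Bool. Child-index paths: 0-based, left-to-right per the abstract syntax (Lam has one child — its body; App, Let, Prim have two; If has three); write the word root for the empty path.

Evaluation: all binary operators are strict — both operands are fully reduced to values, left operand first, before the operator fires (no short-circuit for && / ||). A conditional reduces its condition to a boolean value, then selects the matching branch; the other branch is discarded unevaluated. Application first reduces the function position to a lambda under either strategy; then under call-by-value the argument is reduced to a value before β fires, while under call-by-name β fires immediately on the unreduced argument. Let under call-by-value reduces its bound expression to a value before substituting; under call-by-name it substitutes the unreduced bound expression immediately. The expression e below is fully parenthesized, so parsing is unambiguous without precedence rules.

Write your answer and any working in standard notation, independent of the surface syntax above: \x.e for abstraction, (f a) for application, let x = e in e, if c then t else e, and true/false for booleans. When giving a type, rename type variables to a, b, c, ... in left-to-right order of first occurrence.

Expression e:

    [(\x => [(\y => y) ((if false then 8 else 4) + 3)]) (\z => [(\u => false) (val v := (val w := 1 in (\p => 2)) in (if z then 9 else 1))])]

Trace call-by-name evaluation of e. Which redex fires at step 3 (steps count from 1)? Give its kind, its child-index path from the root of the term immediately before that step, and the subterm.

Answer: if at 0 : (if false then 8 else 4)

Working:
step 0: ((\x.((\y.y) ((if false then 8 else 4) + 3))) (\z.((\u.false) (let v = (let w = 1 in (\p.2)) in (if z then 9 else 1)))))
step 1: [beta@root] ((\y.y) ((if false then 8 else 4) + 3))
step 2: [beta@root] ((if false then 8 else 4) + 3)
step 3: [if@0] (4 + 3)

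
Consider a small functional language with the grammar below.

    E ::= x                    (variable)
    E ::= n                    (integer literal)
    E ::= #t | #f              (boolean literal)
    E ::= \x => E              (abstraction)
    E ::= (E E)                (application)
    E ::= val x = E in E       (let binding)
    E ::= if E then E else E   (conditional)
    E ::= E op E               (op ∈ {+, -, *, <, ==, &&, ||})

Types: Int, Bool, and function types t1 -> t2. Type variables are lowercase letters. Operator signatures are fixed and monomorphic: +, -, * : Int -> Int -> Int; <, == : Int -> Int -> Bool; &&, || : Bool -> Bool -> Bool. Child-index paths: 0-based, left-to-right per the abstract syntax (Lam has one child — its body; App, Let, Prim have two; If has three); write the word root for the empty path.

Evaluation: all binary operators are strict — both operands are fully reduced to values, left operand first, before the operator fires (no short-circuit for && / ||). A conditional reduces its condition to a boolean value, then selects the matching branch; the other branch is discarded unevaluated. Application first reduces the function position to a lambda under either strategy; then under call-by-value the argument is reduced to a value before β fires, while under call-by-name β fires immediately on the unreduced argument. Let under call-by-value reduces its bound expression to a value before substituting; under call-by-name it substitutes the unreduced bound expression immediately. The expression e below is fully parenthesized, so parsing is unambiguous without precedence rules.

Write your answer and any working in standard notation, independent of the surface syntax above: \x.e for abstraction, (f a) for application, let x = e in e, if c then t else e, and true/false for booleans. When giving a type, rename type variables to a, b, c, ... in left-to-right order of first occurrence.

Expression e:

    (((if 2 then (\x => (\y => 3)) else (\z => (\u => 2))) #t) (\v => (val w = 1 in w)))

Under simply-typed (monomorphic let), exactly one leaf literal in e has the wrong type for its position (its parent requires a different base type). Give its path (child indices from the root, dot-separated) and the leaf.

Derivation:
  unify Int ~ Bool
  FAIL: mismatch Int ~ Bool

Answer: 0.0.0 : 2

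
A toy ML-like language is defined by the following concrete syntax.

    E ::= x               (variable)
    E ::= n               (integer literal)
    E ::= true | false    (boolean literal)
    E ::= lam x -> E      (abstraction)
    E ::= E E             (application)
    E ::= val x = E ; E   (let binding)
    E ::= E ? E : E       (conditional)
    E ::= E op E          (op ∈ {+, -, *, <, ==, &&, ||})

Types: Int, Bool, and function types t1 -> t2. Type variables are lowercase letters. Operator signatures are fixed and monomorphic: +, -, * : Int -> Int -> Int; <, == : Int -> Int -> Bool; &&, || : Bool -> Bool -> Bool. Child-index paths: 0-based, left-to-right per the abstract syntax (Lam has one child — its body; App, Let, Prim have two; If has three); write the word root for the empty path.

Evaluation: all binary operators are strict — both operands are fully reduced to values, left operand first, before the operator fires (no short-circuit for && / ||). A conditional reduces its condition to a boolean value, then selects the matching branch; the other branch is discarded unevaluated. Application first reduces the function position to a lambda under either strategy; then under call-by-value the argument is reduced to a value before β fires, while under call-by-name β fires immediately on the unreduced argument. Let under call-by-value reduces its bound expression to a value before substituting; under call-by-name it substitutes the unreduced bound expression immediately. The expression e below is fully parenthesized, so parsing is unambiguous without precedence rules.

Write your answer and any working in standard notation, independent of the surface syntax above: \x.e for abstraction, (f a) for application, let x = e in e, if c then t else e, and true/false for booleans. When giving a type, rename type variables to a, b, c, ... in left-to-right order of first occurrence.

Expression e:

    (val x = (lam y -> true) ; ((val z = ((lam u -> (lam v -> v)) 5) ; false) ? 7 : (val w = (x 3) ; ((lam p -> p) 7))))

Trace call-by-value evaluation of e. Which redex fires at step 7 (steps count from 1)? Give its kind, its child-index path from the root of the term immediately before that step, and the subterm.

Answer: beta at root : ((\p.p) 7)

Derivation:
step 0: (let x = (\y.true) in (if (let z = ((\u.(\v.v)) 5) in false) then 7 else (let w = (x 3) in ((\p.p) 7))))
step 1: [let@root] (if (let z = ((\u.(\v.v)) 5) in false) then 7 else (let w = ((\y.true) 3) in ((\p.p) 7)))
step 2: [beta@0.0] (if (let z = (\v.v) in false) then 7 else (let w = ((\y.true) 3) in ((\p.p) 7)))
step 3: [let@0] (if false then 7 else (let w = ((\y.true) 3) in ((\p.p) 7)))
step 4: [if@root] (let w = ((\y.true) 3) in ((\p.p) 7))
step 5: [beta@0] (let w = true in ((\p.p) 7))
step 6: [let@root] ((\p.p) 7)
step 7: [beta@root] 7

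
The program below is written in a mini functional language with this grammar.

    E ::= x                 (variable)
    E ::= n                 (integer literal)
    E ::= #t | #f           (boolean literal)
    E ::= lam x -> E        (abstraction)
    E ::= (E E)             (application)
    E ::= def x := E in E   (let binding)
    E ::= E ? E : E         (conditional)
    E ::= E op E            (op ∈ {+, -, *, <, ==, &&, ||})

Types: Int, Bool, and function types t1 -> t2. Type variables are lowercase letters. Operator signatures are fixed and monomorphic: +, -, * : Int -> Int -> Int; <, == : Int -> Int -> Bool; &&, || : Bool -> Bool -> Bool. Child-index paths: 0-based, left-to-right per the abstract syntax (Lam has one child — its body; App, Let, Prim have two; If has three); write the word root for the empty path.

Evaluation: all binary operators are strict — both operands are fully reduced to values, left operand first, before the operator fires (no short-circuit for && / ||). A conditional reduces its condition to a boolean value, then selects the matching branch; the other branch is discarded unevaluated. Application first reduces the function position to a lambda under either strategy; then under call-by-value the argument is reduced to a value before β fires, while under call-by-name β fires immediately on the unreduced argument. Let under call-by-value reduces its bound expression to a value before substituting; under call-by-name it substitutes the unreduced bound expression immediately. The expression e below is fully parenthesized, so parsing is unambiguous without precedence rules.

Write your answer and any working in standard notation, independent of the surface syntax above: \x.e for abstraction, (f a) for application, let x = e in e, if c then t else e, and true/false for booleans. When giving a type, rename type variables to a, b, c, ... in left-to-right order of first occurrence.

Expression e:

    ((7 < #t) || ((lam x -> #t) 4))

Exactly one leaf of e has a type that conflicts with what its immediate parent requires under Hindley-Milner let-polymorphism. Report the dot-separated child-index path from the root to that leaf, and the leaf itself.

Answer: 0.1 : true

Working:
  unify Int ~ Int
  unify Bool ~ Int
  FAIL: mismatch Bool ~ Int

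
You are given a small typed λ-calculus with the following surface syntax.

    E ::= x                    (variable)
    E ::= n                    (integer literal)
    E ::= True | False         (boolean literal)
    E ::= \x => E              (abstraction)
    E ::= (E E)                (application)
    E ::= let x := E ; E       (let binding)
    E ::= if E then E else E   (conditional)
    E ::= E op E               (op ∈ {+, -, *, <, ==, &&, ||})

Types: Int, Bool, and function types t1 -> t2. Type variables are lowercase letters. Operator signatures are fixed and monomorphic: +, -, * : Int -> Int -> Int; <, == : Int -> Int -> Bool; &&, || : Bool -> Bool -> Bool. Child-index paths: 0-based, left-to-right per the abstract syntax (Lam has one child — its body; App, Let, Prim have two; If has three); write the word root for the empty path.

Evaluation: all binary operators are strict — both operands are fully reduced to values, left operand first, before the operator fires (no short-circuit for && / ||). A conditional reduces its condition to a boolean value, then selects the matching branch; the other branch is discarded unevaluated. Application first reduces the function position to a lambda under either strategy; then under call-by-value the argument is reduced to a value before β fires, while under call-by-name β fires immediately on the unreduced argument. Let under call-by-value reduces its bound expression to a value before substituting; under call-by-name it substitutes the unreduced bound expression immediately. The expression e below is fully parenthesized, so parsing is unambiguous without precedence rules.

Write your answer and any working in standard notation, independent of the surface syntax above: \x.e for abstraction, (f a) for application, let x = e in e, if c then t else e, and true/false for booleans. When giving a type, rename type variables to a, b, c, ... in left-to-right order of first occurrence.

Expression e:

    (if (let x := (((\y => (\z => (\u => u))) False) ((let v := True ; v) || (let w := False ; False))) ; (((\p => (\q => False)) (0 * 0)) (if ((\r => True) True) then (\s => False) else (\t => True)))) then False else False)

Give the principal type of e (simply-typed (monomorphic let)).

Answer: Bool

Derivation:
u : c
\u._ : c -> c
\z._ : b -> c -> c
\y._ : a -> b -> c -> c
  unify a -> b -> c -> c ~ Bool -> d
  unify a ~ Bool
  unify b -> c -> c ~ d
_ _ : b -> c -> c
let v : Bool
v : Bool
  unify Bool ~ Bool
let w : Bool
  unify Bool ~ Bool
  unify b -> c -> c ~ Bool -> e
  unify b ~ Bool
  unify c -> c ~ e
_ _ : c -> c
let x : c -> c
\q._ : g -> Bool
\p._ : f -> g -> Bool
  unify Int ~ Int
  unify Int ~ Int
  unify f -> g -> Bool ~ Int -> h
  unify f ~ Int
  unify g -> Bool ~ h
_ _ : g -> Bool
\r._ : i -> Bool
  unify i -> Bool ~ Bool -> j
  unify i ~ Bool
  unify Bool ~ j
_ _ : Bool
  unify Bool ~ Bool
\s._ : k -> Bool
\t._ : l -> Bool
  unify k -> Bool ~ l -> Bool
  unify k ~ l
  unify Bool ~ Bool
  unify g -> Bool ~ (l -> Bool) -> m
  unify g ~ l -> Bool
  unify Bool ~ m
_ _ : Bool
  unify Bool ~ Bool
  unify Bool ~ Bool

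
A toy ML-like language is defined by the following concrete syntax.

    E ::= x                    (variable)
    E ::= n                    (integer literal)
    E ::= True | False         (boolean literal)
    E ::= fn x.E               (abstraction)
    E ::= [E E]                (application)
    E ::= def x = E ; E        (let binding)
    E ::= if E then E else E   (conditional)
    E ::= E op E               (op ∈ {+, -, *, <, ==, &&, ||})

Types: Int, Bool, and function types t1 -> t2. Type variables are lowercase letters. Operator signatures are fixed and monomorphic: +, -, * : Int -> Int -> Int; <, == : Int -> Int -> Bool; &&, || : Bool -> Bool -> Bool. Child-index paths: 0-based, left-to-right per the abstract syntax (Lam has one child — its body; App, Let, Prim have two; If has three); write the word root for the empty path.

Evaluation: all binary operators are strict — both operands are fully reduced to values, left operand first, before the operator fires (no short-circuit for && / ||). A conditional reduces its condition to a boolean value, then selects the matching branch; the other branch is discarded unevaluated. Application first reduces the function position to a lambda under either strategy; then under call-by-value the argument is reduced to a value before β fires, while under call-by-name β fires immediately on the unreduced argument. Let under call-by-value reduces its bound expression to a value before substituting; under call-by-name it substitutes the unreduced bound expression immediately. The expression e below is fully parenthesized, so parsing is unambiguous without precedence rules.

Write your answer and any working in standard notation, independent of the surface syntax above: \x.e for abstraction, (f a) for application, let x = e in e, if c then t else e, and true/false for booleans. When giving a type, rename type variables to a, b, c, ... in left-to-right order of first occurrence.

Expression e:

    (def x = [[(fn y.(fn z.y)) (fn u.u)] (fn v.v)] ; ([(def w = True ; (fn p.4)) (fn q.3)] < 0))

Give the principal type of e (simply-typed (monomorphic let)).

Trace:
y : a
\z._ : b -> a
\y._ : a -> b -> a
u : c
\u._ : c -> c
  unify a -> b -> a ~ (c -> c) -> d
  unify a ~ c -> c
  unify b -> c -> c ~ d
_ _ : b -> c -> c
v : e
\v._ : e -> e
  unify b -> c -> c ~ (e -> e) -> f
  unify b ~ e -> e
  unify c -> c ~ f
_ _ : c -> c
let x : c -> c
let w : Bool
\p._ : g -> Int
\q._ : h -> Int
  unify g -> Int ~ (h -> Int) -> i
  unify g ~ h -> Int
  unify Int ~ i
_ _ : Int
  unify Int ~ Int
  unify Int ~ Int

Answer: Bool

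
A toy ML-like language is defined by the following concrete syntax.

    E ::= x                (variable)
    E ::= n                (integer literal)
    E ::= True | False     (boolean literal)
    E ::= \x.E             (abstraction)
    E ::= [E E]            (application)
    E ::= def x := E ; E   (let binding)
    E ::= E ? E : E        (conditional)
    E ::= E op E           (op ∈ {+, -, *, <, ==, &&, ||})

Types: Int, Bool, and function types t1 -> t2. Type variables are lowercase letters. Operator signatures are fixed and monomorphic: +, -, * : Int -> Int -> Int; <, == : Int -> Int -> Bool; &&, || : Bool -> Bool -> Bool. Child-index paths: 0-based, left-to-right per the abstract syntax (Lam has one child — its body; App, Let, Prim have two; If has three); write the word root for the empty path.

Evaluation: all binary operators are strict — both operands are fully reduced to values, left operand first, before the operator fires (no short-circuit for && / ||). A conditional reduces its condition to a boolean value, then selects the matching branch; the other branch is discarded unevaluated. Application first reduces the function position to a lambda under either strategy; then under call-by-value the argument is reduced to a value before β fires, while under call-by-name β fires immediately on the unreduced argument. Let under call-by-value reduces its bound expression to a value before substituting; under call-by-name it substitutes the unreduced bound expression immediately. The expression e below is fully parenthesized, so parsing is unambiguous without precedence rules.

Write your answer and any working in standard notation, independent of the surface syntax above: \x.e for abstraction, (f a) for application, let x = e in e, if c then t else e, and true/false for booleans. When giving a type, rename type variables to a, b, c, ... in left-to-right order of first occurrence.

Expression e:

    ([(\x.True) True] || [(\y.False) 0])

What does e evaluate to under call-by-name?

Trace:
step 0: (((\x.true) true) || ((\y.false) 0))
step 1: [beta@0] (true || ((\y.false) 0))
step 2: [beta@1] (true || false)
step 3: [delta@root] true

Answer: true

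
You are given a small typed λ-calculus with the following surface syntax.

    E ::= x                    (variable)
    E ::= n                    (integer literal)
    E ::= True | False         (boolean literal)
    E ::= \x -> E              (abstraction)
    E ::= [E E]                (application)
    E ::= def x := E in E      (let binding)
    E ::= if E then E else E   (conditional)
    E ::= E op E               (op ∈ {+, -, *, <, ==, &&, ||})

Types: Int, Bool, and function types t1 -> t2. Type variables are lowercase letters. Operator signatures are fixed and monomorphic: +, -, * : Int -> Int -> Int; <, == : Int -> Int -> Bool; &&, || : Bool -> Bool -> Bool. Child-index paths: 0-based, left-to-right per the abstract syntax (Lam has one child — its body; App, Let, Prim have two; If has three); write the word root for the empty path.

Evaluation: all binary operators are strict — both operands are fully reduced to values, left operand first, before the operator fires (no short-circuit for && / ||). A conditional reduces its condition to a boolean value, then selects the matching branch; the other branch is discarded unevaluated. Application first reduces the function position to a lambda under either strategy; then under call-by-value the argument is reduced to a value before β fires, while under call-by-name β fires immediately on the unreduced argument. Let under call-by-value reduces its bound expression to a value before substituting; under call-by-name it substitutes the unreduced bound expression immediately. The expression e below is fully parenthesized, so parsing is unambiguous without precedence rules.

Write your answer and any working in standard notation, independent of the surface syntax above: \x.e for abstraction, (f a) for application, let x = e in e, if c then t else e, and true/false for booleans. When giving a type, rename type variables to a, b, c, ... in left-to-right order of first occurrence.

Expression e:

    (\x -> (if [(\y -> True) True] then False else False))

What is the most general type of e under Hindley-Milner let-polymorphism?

Working:
\y._ : b -> Bool
  unify b -> Bool ~ Bool -> c
  unify b ~ Bool
  unify Bool ~ c
_ _ : Bool
  unify Bool ~ Bool
  unify Bool ~ Bool
\x._ : a -> Bool

Answer: a -> Bool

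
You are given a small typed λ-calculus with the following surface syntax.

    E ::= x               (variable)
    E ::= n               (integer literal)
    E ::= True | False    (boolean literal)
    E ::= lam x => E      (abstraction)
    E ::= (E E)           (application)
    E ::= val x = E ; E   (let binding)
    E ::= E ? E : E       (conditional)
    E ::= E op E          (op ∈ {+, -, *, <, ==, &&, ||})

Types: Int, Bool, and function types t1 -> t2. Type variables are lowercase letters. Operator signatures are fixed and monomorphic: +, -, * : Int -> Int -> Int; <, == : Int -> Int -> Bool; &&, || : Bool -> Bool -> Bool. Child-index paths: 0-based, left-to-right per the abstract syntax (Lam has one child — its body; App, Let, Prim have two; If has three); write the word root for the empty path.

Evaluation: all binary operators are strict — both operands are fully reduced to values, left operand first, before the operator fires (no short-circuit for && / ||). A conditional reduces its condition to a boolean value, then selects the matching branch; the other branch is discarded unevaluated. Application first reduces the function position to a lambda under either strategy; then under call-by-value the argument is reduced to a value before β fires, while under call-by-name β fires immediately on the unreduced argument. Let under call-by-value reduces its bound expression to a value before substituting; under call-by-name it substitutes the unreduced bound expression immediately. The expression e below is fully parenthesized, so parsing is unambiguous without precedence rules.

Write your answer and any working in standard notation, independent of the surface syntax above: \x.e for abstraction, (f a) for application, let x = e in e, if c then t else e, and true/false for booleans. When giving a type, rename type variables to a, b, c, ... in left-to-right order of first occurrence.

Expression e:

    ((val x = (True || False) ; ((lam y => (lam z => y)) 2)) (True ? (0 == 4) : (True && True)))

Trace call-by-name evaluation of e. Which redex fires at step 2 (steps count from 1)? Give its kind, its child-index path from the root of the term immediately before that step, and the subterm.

Answer: beta at 0 : ((\y.(\z.y)) 2)

Trace:
step 0: ((let x = (true || false) in ((\y.(\z.y)) 2)) (if true then (0 == 4) else (true && true)))
step 1: [let@0] (((\y.(\z.y)) 2) (if true then (0 == 4) else (true && true)))
step 2: [beta@0] ((\z.2) (if true then (0 == 4) else (true && true)))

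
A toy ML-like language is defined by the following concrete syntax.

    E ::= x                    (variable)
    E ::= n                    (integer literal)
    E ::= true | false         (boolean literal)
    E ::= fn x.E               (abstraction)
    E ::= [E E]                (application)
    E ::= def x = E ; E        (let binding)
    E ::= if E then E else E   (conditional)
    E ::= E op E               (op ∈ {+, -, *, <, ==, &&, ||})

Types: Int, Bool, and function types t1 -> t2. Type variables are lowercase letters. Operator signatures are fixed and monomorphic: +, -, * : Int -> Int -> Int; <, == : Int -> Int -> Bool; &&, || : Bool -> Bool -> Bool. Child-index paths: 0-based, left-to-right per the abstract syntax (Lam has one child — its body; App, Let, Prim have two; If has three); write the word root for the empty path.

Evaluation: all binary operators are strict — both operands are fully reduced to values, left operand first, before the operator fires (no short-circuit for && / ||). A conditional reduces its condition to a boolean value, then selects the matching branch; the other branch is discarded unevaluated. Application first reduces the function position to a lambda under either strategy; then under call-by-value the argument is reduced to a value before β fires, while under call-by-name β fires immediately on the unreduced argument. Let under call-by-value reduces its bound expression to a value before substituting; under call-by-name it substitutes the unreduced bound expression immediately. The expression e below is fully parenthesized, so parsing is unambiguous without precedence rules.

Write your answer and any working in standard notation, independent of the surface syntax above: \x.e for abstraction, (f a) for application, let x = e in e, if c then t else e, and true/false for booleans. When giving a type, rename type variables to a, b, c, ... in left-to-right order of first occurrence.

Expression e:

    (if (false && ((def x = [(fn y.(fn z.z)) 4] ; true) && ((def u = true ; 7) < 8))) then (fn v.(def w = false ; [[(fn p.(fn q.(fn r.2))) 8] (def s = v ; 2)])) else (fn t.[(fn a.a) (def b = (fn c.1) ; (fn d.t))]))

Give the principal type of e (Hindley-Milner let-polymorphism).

Answer: Int -> a -> Int

Trace:
  unify Bool ~ Bool
z : b
\z._ : b -> b
\y._ : a -> b -> b
  unify a -> b -> b ~ Int -> c
  unify a ~ Int
  unify b -> b ~ c
_ _ : b -> b
let x : forall. b -> b
  unify Bool ~ Bool
let u : Bool
  unify Int ~ Int
  unify Int ~ Int
  unify Bool ~ Bool
  unify Bool ~ Bool
  unify Bool ~ Bool
let w : Bool
\r._ : g -> Int
\q._ : f -> g -> Int
\p._ : e -> f -> g -> Int
  unify e -> f -> g -> Int ~ Int -> h
  unify e ~ Int
  unify f -> g -> Int ~ h
_ _ : f -> g -> Int
v : d
let s : d
  unify f -> g -> Int ~ Int -> i
  unify f ~ Int
  unify g -> Int ~ i
_ _ : g -> Int
\v._ : d -> g -> Int
a : k
\a._ : k -> k
\c._ : l -> Int
let b : forall. l -> Int
t : j
\d._ : m -> j
  unify k -> k ~ (m -> j) -> n
  unify k ~ m -> j
  unify m -> j ~ n
_ _ : m -> j
\t._ : j -> m -> j
  unify d -> g -> Int ~ j -> m -> j
  unify d ~ j
  unify g -> Int ~ m -> j
  unify g ~ m
  unify Int ~ j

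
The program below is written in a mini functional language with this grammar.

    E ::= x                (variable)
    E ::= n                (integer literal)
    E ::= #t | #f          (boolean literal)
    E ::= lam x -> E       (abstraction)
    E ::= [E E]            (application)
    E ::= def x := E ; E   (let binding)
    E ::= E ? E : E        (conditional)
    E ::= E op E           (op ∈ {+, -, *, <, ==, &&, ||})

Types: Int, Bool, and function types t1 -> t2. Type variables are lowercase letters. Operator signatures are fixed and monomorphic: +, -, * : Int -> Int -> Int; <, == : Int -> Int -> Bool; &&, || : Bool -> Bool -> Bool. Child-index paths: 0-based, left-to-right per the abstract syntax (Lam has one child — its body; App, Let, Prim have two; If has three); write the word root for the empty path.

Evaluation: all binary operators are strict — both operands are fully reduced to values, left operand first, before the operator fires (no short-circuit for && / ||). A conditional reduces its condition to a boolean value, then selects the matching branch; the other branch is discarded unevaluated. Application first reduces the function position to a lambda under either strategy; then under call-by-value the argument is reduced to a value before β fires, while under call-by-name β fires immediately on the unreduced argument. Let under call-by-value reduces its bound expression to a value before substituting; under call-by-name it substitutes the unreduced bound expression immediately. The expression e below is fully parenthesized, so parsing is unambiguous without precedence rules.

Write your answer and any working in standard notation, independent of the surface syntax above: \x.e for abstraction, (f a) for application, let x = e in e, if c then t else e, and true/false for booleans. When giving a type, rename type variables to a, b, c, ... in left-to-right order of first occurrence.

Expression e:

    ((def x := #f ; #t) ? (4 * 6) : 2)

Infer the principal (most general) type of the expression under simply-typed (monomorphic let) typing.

Answer: Int

Derivation:
let x : Bool
  unify Bool ~ Bool
  unify Int ~ Int
  unify Int ~ Int
  unify Int ~ Int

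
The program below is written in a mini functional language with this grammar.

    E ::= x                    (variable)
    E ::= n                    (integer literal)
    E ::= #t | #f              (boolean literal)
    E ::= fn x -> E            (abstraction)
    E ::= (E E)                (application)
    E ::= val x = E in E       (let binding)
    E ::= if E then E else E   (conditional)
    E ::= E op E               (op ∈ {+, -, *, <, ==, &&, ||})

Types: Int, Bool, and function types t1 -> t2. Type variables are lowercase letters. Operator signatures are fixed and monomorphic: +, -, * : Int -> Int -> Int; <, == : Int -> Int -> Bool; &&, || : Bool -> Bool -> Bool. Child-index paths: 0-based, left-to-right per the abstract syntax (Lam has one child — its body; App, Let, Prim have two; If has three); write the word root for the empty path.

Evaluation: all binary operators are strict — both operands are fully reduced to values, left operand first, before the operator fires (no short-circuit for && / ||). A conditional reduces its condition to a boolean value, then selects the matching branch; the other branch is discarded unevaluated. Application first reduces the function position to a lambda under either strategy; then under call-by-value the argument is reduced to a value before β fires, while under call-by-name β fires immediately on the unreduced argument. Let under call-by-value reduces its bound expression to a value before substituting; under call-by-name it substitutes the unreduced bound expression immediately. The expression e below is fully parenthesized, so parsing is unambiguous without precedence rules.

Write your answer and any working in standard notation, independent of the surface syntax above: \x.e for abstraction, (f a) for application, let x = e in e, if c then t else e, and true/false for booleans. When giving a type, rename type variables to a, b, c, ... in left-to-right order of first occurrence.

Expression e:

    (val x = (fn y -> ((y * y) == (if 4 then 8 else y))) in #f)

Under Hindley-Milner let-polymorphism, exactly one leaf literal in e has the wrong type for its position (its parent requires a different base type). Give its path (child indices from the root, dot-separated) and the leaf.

Answer: 0.0.1.0 : 4

Trace:
y : a
  unify a ~ Int
y : Int
  unify Int ~ Int
  unify Int ~ Int
  unify Int ~ Bool
  FAIL: mismatch Int ~ Bool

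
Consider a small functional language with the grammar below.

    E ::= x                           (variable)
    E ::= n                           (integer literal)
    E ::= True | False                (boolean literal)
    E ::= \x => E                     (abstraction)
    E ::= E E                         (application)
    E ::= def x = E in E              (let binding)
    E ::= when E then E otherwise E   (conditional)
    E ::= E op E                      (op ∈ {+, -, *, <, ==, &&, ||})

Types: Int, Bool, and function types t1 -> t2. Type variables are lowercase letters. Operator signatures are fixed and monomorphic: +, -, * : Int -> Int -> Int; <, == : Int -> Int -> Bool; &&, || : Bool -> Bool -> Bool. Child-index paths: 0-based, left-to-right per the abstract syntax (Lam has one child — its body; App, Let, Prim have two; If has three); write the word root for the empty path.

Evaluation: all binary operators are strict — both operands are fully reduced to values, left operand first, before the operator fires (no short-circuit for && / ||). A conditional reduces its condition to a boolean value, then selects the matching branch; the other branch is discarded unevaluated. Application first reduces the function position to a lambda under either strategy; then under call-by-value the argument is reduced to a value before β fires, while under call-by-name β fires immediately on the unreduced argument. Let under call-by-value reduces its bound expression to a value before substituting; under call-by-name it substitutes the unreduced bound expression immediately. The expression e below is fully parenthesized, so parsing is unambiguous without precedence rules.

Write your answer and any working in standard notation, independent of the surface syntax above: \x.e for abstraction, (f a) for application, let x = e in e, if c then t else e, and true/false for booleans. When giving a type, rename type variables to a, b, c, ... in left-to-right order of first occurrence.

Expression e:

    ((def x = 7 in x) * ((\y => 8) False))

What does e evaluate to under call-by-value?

Derivation:
step 0: ((let x = 7 in x) * ((\y.8) false))
step 1: [let@0] (7 * ((\y.8) false))
step 2: [beta@1] (7 * 8)
step 3: [delta@root] 56

Answer: 56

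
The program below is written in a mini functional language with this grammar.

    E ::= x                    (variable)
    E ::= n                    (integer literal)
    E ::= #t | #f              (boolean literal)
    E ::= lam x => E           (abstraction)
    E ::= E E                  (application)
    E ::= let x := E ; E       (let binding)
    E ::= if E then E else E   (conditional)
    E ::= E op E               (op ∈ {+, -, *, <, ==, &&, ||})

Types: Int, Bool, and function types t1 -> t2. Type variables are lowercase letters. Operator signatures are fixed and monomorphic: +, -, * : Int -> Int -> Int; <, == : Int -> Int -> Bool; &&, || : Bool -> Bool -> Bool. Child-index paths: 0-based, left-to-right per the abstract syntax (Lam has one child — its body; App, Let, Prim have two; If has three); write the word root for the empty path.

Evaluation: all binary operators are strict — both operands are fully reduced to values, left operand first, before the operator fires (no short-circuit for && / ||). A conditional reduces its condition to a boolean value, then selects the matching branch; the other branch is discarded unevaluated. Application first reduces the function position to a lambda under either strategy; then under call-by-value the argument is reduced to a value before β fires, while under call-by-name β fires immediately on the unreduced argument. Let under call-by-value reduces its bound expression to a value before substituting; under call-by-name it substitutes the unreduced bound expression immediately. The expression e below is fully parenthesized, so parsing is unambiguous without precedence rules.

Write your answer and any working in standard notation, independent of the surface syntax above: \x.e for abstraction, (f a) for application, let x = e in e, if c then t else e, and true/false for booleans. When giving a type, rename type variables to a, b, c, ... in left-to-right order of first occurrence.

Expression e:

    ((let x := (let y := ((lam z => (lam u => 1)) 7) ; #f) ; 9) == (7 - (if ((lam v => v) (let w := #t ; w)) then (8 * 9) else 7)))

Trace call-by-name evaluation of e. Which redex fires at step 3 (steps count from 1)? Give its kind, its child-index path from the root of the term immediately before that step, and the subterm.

Working:
step 0: ((let x = (let y = ((\z.(\u.1)) 7) in false) in 9) == (7 - (if ((\v.v) (let w = true in w)) then (8 * 9) else 7)))
step 1: [let@0] (9 == (7 - (if ((\v.v) (let w = true in w)) then (8 * 9) else 7)))
step 2: [beta@1.1.0] (9 == (7 - (if (let w = true in w) then (8 * 9) else 7)))
step 3: [let@1.1.0] (9 == (7 - (if true then (8 * 9) else 7)))

Answer: let at 1.1.0 : (let w = true in w)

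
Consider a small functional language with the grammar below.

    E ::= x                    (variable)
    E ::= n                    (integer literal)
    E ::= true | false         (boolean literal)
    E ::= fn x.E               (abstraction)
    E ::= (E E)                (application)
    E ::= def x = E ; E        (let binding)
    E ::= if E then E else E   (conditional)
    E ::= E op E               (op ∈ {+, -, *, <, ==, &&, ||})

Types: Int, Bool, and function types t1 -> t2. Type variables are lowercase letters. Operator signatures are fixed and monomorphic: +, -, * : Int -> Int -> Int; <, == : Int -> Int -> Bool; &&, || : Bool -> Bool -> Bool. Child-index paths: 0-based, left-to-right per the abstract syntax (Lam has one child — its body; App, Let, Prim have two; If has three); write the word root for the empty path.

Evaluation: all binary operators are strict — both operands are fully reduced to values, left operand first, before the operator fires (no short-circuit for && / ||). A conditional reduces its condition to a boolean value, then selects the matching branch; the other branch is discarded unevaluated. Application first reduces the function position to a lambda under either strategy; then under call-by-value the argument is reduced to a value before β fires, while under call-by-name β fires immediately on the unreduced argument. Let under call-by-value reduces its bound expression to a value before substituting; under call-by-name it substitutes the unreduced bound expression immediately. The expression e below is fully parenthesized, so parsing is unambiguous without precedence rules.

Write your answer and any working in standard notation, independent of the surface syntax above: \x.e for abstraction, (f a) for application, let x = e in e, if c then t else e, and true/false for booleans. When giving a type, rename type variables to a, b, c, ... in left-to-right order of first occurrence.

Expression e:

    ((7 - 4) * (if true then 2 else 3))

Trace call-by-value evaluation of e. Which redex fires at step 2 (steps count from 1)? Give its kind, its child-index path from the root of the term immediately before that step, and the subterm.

Answer: if at 1 : (if true then 2 else 3)

Trace:
step 0: ((7 - 4) * (if true then 2 else 3))
step 1: [delta@0] (3 * (if true then 2 else 3))
step 2: [if@1] (3 * 2)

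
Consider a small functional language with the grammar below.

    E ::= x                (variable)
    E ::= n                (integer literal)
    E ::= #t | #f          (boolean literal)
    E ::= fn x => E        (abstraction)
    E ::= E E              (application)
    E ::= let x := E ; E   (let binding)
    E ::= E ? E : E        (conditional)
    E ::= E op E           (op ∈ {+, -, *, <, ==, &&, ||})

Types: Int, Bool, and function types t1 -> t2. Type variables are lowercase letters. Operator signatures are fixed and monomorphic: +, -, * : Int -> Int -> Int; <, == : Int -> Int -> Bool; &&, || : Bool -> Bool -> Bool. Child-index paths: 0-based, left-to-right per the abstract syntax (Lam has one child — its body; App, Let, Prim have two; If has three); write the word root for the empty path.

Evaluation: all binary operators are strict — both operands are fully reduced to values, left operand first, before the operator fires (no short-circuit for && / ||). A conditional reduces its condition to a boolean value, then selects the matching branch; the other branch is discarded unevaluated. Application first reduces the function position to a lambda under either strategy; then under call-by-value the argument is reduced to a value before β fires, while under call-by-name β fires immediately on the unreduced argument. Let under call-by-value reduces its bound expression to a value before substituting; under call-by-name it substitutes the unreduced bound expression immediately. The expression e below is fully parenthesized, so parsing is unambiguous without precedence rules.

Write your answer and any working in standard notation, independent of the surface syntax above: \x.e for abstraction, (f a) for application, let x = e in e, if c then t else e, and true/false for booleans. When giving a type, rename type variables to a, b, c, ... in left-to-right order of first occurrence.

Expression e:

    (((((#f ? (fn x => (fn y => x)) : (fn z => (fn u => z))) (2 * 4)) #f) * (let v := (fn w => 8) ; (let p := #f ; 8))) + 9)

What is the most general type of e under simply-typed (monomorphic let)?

Working:
  unify Bool ~ Bool
x : a
\y._ : b -> a
\x._ : a -> b -> a
z : c
\u._ : d -> c
\z._ : c -> d -> c
  unify a -> b -> a ~ c -> d -> c
  unify a ~ c
  unify b -> c ~ d -> c
  unify b ~ d
  unify c ~ c
  unify Int ~ Int
  unify Int ~ Int
  unify c -> d -> c ~ Int -> e
  unify c ~ Int
  unify d -> Int ~ e
_ _ : d -> Int
  unify d -> Int ~ Bool -> f
  unify d ~ Bool
  unify Int ~ f
_ _ : Int
  unify Int ~ Int
\w._ : g -> Int
let v : g -> Int
let p : Bool
  unify Int ~ Int
  unify Int ~ Int
  unify Int ~ Int

Answer: Int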